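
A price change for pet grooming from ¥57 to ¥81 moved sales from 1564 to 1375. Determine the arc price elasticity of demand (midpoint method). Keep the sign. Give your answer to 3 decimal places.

-0.370

ΔQ = 1375 − 1564 = -189; ΔP = 81 − 57 = 24.
Midpoints: P̄ = 69.00, Q̄ = 1469.5.
ε = (ΔQ/ΔP)(P̄/Q̄) = (-189/24)(69.00/1469.5).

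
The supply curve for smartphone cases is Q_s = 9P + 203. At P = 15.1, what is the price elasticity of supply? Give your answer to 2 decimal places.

At P = 15.1, Q_s = 338.90.
dQ_s/dP = 9.
ε_s = (dQ_s/dP)(P/Q_s) = (9)(15.1/338.90).

0.40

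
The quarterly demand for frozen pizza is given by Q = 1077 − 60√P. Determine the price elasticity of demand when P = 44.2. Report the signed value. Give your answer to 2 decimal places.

-0.29

At P = 44.2, Q = 678.102.
dQ/dP = −60/(2√P) = -4.512.
ε = (dQ/dP)(P/Q) = (-4.512)(44.2/678.102).
|ε| < 1, so demand is inelastic at this price.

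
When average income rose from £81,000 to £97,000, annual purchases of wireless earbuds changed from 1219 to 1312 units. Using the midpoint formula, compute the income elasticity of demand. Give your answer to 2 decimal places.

0.41

ΔQ = 93, ΔI = 16000. Midpoints: Ī = 89,000, Q̄ = 1265.5.
ε_I = (ΔQ/ΔI)(Ī/Q̄) = (93/16000)(89000/1265.5).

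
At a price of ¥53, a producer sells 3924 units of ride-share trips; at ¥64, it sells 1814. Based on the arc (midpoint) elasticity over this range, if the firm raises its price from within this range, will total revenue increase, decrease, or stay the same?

Arc ε = (-2110/11)(58.50/2869.0) ≈ -3.911.
|ε| = 3.91 > 1, so demand is elastic. A price rise therefore reduces total revenue.

decrease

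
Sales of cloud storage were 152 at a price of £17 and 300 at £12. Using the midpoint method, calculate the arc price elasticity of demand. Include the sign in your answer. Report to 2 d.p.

ΔQ = 300 − 152 = 148; ΔP = 12 − 17 = -5.
Midpoints: P̄ = 14.50, Q̄ = 226.0.
ε = (ΔQ/ΔP)(P̄/Q̄) = (148/-5)(14.50/226.0).

-1.90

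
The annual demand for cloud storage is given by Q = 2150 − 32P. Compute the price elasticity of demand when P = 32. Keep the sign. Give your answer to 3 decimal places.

-0.909

At P = 32, Q = 1126.
dQ/dP = −32.
ε = (dQ/dP)(P/Q) = (-32)(32/1126).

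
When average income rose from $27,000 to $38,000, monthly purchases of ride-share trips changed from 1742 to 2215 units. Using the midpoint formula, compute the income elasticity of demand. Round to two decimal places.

ΔQ = 473, ΔI = 11000. Midpoints: Ī = 32,500, Q̄ = 1978.5.
ε_I = (ΔQ/ΔI)(Ī/Q̄) = (473/11000)(32500/1978.5).
ε_I > 0, so the good is normal.

0.71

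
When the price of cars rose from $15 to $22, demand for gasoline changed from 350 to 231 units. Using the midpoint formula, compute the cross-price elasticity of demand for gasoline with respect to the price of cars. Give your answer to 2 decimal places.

ΔQ_x = 231 − 350 = -119; ΔP_y = 22 − 15 = 7.
Midpoints: P̄_y = 18.50, Q̄_x = 290.5.
ε_xy = (ΔQ_x/ΔP_y)(P̄_y/Q̄_x) = (-119/7)(18.50/290.5).

-1.08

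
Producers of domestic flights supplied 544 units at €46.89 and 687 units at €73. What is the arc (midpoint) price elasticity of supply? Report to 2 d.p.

ΔQ = 687 − 544 = 143; ΔP = 73 − 46.89 = 26.11.
Midpoints: P̄ = 59.95, Q̄ = 615.5.
ε_s = (ΔQ/ΔP)(P̄/Q̄) = (143/26.11)(59.95/615.5).

0.53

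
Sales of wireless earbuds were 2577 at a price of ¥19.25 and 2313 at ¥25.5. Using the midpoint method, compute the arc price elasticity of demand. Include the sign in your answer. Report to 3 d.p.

ΔQ = 2313 − 2577 = -264; ΔP = 25.5 − 19.25 = 6.25.
Midpoints: P̄ = 22.38, Q̄ = 2445.0.
ε = (ΔQ/ΔP)(P̄/Q̄) = (-264/6.25)(22.38/2445.0).

-0.387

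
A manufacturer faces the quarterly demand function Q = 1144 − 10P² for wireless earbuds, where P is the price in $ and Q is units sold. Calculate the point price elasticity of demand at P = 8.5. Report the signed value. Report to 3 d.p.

At P = 8.5, Q = 421.500.
dQ/dP = −20P = -170.
ε = (dQ/dP)(P/Q) = (-170)(8.5/421.500).
|ε| > 1, so demand is elastic at this price.

-3.428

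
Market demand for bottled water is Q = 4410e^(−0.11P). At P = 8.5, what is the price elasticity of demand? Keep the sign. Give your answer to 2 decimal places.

-0.94

At P = 8.5, Q = 1731.304.
dQ/dP = −0.11·4410e^(−0.11P) = −0.11Q = -190.443.
ε = (dQ/dP)(P/Q) = (-190.443)(8.5/1731.304).
|ε| < 1, so demand is inelastic at this price.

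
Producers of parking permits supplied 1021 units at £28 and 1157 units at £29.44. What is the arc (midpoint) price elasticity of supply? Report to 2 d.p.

ΔQ = 1157 − 1021 = 136; ΔP = 29.44 − 28 = 1.44.
Midpoints: P̄ = 28.72, Q̄ = 1089.0.
ε_s = (ΔQ/ΔP)(P̄/Q̄) = (136/1.44)(28.72/1089.0).

2.49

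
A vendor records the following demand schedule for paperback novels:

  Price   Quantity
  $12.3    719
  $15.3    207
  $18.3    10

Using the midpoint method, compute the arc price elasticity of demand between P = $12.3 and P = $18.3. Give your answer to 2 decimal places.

At P = 12.3, Q = 719; at P = 18.3, Q = 10.
ΔQ = -709, ΔP = 6.0. Midpoints: P̄ = 15.30, Q̄ = 364.5.
ε = (ΔQ/ΔP)(P̄/Q̄) = (-709/6.0)(15.30/364.5).

-4.96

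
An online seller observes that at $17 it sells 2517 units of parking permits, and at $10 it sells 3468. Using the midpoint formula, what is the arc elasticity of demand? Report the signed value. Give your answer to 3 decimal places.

ΔQ = 3468 − 2517 = 951; ΔP = 10 − 17 = -7.
Midpoints: P̄ = 13.50, Q̄ = 2992.5.
ε = (ΔQ/ΔP)(P̄/Q̄) = (951/-7)(13.50/2992.5).

-0.613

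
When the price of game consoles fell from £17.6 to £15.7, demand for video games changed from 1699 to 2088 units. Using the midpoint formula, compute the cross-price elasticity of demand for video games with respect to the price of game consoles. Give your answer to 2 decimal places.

ΔQ_x = 2088 − 1699 = 389; ΔP_y = 15.7 − 17.6 = -1.9.
Midpoints: P̄_y = 16.65, Q̄_x = 1893.5.
ε_xy = (ΔQ_x/ΔP_y)(P̄_y/Q̄_x) = (389/-1.9)(16.65/1893.5).

-1.80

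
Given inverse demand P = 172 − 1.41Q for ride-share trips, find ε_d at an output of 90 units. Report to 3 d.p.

-0.355

At Q = 90, P = 172 − 1.41(90) = 45.10.
dP/dQ = −1.41, so dQ/dP = 1/(−1.41) = -0.709.
ε = (dQ/dP)(P/Q) = (-0.709)(45.10/90).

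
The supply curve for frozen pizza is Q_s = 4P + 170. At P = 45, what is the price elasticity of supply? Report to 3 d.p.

At P = 45, Q_s = 350.
dQ_s/dP = 4.
ε_s = (dQ_s/dP)(P/Q_s) = (4)(45/350).

0.514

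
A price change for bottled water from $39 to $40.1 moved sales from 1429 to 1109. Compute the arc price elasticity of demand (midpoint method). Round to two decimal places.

-9.07

ΔQ = 1109 − 1429 = -320; ΔP = 40.1 − 39 = 1.1.
Midpoints: P̄ = 39.55, Q̄ = 1269.0.
ε = (ΔQ/ΔP)(P̄/Q̄) = (-320/1.1)(39.55/1269.0).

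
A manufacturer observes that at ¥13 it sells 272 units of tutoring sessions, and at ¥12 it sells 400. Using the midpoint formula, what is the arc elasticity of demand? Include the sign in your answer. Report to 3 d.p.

ΔQ = 400 − 272 = 128; ΔP = 12 − 13 = -1.
Midpoints: P̄ = 12.50, Q̄ = 336.0.
ε = (ΔQ/ΔP)(P̄/Q̄) = (128/-1)(12.50/336.0).

-4.762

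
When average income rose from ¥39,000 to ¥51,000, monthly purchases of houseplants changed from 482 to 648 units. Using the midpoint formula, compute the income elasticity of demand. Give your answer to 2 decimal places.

ΔQ = 166, ΔI = 12000. Midpoints: Ī = 45,000, Q̄ = 565.0.
ε_I = (ΔQ/ΔI)(Ī/Q̄) = (166/12000)(45000/565.0).
ε_I > 0, so the good is normal.

1.10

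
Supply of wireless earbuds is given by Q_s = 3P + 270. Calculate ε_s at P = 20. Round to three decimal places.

0.182

At P = 20, Q_s = 330.
dQ_s/dP = 3.
ε_s = (dQ_s/dP)(P/Q_s) = (3)(20/330).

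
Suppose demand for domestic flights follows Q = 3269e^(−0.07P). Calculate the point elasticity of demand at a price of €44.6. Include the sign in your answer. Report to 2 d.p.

At P = 44.6, Q = 144.061.
dQ/dP = −0.07·3269e^(−0.07P) = −0.07Q = -10.084.
ε = (dQ/dP)(P/Q) = (-10.084)(44.6/144.061).

-3.12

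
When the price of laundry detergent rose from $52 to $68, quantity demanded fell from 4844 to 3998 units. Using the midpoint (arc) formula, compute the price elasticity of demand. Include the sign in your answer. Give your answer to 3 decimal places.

ΔQ = 3998 − 4844 = -846; ΔP = 68 − 52 = 16.
Midpoints: P̄ = 60.00, Q̄ = 4421.0.
ε = (ΔQ/ΔP)(P̄/Q̄) = (-846/16)(60.00/4421.0).

-0.718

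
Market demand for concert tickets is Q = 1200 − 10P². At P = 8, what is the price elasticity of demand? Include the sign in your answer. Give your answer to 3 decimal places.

At P = 8, Q = 560.
dQ/dP = −20P = -160.
ε = (dQ/dP)(P/Q) = (-160)(8/560).
|ε| > 1, so demand is elastic at this price.

-2.286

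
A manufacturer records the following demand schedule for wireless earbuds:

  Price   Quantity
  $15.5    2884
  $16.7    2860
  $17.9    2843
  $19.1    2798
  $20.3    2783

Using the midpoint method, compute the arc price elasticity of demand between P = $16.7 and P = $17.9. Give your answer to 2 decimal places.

At P = 16.7, Q = 2860; at P = 17.9, Q = 2843.
ΔQ = -17, ΔP = 1.2. Midpoints: P̄ = 17.30, Q̄ = 2851.5.
ε = (ΔQ/ΔP)(P̄/Q̄) = (-17/1.2)(17.30/2851.5).

-0.09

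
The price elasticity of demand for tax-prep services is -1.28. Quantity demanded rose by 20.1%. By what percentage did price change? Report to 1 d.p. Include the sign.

%ΔP ≈ %ΔQ / ε = (20.1%)/(-1.28) = -15.70%.

-15.7%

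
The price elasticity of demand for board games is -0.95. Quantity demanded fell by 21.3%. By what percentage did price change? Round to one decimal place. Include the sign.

22.4%

%ΔP ≈ %ΔQ / ε = (-21.3%)/(-0.95) = 22.42%.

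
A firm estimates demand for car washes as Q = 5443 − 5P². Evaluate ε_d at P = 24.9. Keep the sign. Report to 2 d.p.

At P = 24.9, Q = 2342.950.
dQ/dP = −10P = -249.
ε = (dQ/dP)(P/Q) = (-249)(24.9/2342.950).

-2.65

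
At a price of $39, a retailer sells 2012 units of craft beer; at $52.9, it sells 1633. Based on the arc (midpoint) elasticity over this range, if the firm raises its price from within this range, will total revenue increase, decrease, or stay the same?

Arc ε = (-379/13.9)(45.95/1822.5) ≈ -0.687.
|ε| = 0.69 < 1, so demand is inelastic. A price rise therefore raises total revenue.

increase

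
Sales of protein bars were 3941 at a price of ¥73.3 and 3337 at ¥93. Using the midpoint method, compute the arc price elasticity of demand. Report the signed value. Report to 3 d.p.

-0.701

ΔQ = 3337 − 3941 = -604; ΔP = 93 − 73.3 = 19.7.
Midpoints: P̄ = 83.15, Q̄ = 3639.0.
ε = (ΔQ/ΔP)(P̄/Q̄) = (-604/19.7)(83.15/3639.0).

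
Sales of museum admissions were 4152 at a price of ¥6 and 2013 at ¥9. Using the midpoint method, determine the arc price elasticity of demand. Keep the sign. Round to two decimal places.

-1.73

ΔQ = 2013 − 4152 = -2139; ΔP = 9 − 6 = 3.
Midpoints: P̄ = 7.50, Q̄ = 3082.5.
ε = (ΔQ/ΔP)(P̄/Q̄) = (-2139/3)(7.50/3082.5).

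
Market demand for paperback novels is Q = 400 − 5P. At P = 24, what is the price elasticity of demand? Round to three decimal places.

-0.429

At P = 24, Q = 280.
dQ/dP = −5.
ε = (dQ/dP)(P/Q) = (-5)(24/280).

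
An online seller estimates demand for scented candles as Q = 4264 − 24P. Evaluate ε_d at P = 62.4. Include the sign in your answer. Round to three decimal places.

At P = 62.4, Q = 2766.400.
dQ/dP = −24.
ε = (dQ/dP)(P/Q) = (-24)(62.4/2766.400).

-0.541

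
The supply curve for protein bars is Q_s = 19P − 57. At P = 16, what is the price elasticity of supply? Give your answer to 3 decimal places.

1.231

At P = 16, Q_s = 247.
dQ_s/dP = 19.
ε_s = (dQ_s/dP)(P/Q_s) = (19)(16/247).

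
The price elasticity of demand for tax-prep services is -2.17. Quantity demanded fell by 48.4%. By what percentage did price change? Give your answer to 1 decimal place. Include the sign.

%ΔP ≈ %ΔQ / ε = (-48.4%)/(-2.17) = 22.30%.

22.3%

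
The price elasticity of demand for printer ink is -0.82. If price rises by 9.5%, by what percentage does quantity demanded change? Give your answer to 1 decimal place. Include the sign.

-7.8%

%ΔQ ≈ ε × %ΔP = (-0.82)(9.5%) = -7.79%.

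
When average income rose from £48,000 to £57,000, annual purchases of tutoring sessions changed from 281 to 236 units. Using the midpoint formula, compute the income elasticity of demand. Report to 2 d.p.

ΔQ = -45, ΔI = 9000. Midpoints: Ī = 52,500, Q̄ = 258.5.
ε_I = (ΔQ/ΔI)(Ī/Q̄) = (-45/9000)(52500/258.5).

-1.02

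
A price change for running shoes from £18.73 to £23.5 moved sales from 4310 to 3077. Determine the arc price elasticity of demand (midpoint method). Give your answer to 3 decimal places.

ΔQ = 3077 − 4310 = -1233; ΔP = 23.5 − 18.73 = 4.77.
Midpoints: P̄ = 21.12, Q̄ = 3693.5.
ε = (ΔQ/ΔP)(P̄/Q̄) = (-1233/4.77)(21.12/3693.5).

-1.478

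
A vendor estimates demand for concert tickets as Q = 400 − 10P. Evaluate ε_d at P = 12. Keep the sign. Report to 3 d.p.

At P = 12, Q = 280.
dQ/dP = −10.
ε = (dQ/dP)(P/Q) = (-10)(12/280).

-0.429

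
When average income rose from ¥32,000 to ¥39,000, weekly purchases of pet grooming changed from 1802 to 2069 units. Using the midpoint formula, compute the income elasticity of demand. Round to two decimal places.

0.70

ΔQ = 267, ΔI = 7000. Midpoints: Ī = 35,500, Q̄ = 1935.5.
ε_I = (ΔQ/ΔI)(Ī/Q̄) = (267/7000)(35500/1935.5).
ε_I > 0, so the good is normal.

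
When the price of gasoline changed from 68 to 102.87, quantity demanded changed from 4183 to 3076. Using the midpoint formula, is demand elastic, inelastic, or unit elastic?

inelastic

Arc ε ≈ -0.747.
|ε| = 0.75 < 1.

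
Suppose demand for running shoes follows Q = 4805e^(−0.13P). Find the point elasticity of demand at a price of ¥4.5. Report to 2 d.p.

-0.59

At P = 4.5, Q = 2676.894.
dQ/dP = −0.13·4805e^(−0.13P) = −0.13Q = -347.996.
ε = (dQ/dP)(P/Q) = (-347.996)(4.5/2676.894).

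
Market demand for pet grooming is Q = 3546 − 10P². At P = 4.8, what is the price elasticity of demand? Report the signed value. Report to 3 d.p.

At P = 4.8, Q = 3315.600.
dQ/dP = −20P = -96.
ε = (dQ/dP)(P/Q) = (-96)(4.8/3315.600).
|ε| < 1, so demand is inelastic at this price.

-0.139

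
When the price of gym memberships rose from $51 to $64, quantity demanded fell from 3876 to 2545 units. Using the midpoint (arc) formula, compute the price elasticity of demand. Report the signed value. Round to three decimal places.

-1.834

ΔQ = 2545 − 3876 = -1331; ΔP = 64 − 51 = 13.
Midpoints: P̄ = 57.50, Q̄ = 3210.5.
ε = (ΔQ/ΔP)(P̄/Q̄) = (-1331/13)(57.50/3210.5).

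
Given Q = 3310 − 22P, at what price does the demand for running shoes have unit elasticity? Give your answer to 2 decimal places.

75.23

For linear demand Q = a − bP, ε = −bP/(a − bP). |ε| = 1 when bP = a − bP, i.e. P = a/(2b).
P = 3310/(2·22) = 3310/44 = 75.2273.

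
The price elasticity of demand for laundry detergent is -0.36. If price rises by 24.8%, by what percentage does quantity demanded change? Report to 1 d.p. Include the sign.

%ΔQ ≈ ε × %ΔP = (-0.36)(24.8%) = -8.93%.

-8.9%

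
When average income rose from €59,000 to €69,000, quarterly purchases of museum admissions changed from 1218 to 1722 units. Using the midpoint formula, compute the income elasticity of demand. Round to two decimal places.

ΔQ = 504, ΔI = 10000. Midpoints: Ī = 64,000, Q̄ = 1470.0.
ε_I = (ΔQ/ΔI)(Ī/Q̄) = (504/10000)(64000/1470.0).

2.19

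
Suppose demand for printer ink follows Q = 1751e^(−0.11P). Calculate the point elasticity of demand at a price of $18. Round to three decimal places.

-1.980

At P = 18, Q = 241.759.
dQ/dP = −0.11·1751e^(−0.11P) = −0.11Q = -26.594.
ε = (dQ/dP)(P/Q) = (-26.594)(18/241.759).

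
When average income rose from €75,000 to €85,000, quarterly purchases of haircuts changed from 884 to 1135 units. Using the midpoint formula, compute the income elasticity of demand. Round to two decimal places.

1.99

ΔQ = 251, ΔI = 10000. Midpoints: Ī = 80,000, Q̄ = 1009.5.
ε_I = (ΔQ/ΔI)(Ī/Q̄) = (251/10000)(80000/1009.5).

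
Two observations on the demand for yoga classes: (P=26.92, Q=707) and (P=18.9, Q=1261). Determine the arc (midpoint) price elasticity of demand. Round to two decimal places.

ΔQ = 1261 − 707 = 554; ΔP = 18.9 − 26.92 = -8.02.
Midpoints: P̄ = 22.91, Q̄ = 984.0.
ε = (ΔQ/ΔP)(P̄/Q̄) = (554/-8.02)(22.91/984.0).

-1.61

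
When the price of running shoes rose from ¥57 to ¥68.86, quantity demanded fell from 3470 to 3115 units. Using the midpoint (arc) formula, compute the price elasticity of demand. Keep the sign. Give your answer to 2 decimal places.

-0.57

ΔQ = 3115 − 3470 = -355; ΔP = 68.86 − 57 = 11.86.
Midpoints: P̄ = 62.93, Q̄ = 3292.5.
ε = (ΔQ/ΔP)(P̄/Q̄) = (-355/11.86)(62.93/3292.5).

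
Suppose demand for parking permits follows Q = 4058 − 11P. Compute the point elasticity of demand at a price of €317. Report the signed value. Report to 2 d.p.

-6.11

At P = 317, Q = 571.
dQ/dP = −11.
ε = (dQ/dP)(P/Q) = (-11)(317/571).
|ε| > 1, so demand is elastic at this price.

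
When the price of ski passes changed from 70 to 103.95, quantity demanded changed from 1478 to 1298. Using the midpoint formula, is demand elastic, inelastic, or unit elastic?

inelastic

Arc ε ≈ -0.332.
|ε| = 0.33 < 1.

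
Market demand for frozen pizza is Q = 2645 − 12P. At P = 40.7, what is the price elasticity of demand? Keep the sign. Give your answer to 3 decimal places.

At P = 40.7, Q = 2156.600.
dQ/dP = −12.
ε = (dQ/dP)(P/Q) = (-12)(40.7/2156.600).

-0.226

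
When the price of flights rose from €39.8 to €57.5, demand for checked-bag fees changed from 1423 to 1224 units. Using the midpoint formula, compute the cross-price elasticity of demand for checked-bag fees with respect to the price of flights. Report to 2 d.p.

-0.41

ΔQ_x = 1224 − 1423 = -199; ΔP_y = 57.5 − 39.8 = 17.7.
Midpoints: P̄_y = 48.65, Q̄_x = 1323.5.
ε_xy = (ΔQ_x/ΔP_y)(P̄_y/Q̄_x) = (-199/17.7)(48.65/1323.5).
ε_xy < 0, so the goods are complements.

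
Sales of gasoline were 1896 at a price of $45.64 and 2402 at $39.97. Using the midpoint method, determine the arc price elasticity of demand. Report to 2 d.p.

ΔQ = 2402 − 1896 = 506; ΔP = 39.97 − 45.64 = -5.67.
Midpoints: P̄ = 42.80, Q̄ = 2149.0.
ε = (ΔQ/ΔP)(P̄/Q̄) = (506/-5.67)(42.80/2149.0).

-1.78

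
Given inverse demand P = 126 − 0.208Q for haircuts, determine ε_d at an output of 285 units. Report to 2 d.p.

At Q = 285, P = 126 − 0.208(285) = 66.72.
dP/dQ = −0.208, so dQ/dP = 1/(−0.208) = -4.808.
ε = (dQ/dP)(P/Q) = (-4.808)(66.72/285).

-1.13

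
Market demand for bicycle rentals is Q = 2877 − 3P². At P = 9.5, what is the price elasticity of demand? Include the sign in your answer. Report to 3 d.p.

At P = 9.5, Q = 2606.250.
dQ/dP = −6P = -57.
ε = (dQ/dP)(P/Q) = (-57)(9.5/2606.250).
|ε| < 1, so demand is inelastic at this price.

-0.208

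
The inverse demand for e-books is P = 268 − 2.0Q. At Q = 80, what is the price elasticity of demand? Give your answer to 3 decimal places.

At Q = 80, P = 268 − 2.0(80) = 108.00.
dP/dQ = −2.0, so dQ/dP = 1/(−2.0) = -0.500.
ε = (dQ/dP)(P/Q) = (-0.500)(108.00/80).

-0.675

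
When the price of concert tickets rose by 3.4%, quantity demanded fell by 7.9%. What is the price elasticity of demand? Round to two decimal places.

ε = %ΔQ / %ΔP = (-7.9)/(3.4) = -2.324.

-2.32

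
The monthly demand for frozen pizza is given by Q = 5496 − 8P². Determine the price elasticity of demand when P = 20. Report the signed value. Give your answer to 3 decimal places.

At P = 20, Q = 2296.
dQ/dP = −16P = -320.
ε = (dQ/dP)(P/Q) = (-320)(20/2296).

-2.787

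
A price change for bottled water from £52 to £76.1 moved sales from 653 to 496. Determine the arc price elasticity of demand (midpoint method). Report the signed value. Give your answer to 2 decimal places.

ΔQ = 496 − 653 = -157; ΔP = 76.1 − 52 = 24.1.
Midpoints: P̄ = 64.05, Q̄ = 574.5.
ε = (ΔQ/ΔP)(P̄/Q̄) = (-157/24.1)(64.05/574.5).

-0.73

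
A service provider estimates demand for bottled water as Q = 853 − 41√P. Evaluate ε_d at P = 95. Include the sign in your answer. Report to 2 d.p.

At P = 95, Q = 453.381.
dQ/dP = −41/(2√P) = -2.103.
ε = (dQ/dP)(P/Q) = (-2.103)(95/453.381).
|ε| < 1, so demand is inelastic at this price.

-0.44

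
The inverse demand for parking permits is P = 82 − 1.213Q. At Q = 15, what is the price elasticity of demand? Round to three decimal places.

-3.507

At Q = 15, P = 82 − 1.213(15) = 63.80.
dP/dQ = −1.213, so dQ/dP = 1/(−1.213) = -0.824.
ε = (dQ/dP)(P/Q) = (-0.824)(63.80/15).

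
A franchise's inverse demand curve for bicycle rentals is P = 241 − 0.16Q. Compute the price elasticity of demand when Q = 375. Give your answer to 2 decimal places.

At Q = 375, P = 241 − 0.16(375) = 181.00.
dP/dQ = −0.16, so dQ/dP = 1/(−0.16) = -6.250.
ε = (dQ/dP)(P/Q) = (-6.250)(181.00/375).

-3.02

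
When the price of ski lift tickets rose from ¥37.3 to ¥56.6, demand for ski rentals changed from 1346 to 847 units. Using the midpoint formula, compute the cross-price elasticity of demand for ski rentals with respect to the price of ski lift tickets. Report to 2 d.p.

-1.11

ΔQ_x = 847 − 1346 = -499; ΔP_y = 56.6 − 37.3 = 19.3.
Midpoints: P̄_y = 46.95, Q̄_x = 1096.5.
ε_xy = (ΔQ_x/ΔP_y)(P̄_y/Q̄_x) = (-499/19.3)(46.95/1096.5).
ε_xy < 0, so the goods are complements.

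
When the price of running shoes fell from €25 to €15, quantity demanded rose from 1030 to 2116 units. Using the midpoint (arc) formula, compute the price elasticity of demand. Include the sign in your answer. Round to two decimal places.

ΔQ = 2116 − 1030 = 1086; ΔP = 15 − 25 = -10.
Midpoints: P̄ = 20.00, Q̄ = 1573.0.
ε = (ΔQ/ΔP)(P̄/Q̄) = (1086/-10)(20.00/1573.0).

-1.38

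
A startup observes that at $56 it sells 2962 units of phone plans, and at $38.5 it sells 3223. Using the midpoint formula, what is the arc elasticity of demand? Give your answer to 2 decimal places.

-0.23

ΔQ = 3223 − 2962 = 261; ΔP = 38.5 − 56 = -17.5.
Midpoints: P̄ = 47.25, Q̄ = 3092.5.
ε = (ΔQ/ΔP)(P̄/Q̄) = (261/-17.5)(47.25/3092.5).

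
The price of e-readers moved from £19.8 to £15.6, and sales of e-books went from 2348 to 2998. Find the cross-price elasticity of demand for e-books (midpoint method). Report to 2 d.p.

ΔQ_x = 2998 − 2348 = 650; ΔP_y = 15.6 − 19.8 = -4.2.
Midpoints: P̄_y = 17.70, Q̄_x = 2673.0.
ε_xy = (ΔQ_x/ΔP_y)(P̄_y/Q̄_x) = (650/-4.2)(17.70/2673.0).

-1.02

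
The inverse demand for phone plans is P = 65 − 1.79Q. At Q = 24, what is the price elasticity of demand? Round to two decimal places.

-0.51

At Q = 24, P = 65 − 1.79(24) = 22.04.
dP/dQ = −1.79, so dQ/dP = 1/(−1.79) = -0.559.
ε = (dQ/dP)(P/Q) = (-0.559)(22.04/24).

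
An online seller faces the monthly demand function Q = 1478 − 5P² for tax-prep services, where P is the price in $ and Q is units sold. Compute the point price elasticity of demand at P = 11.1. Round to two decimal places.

-1.43

At P = 11.1, Q = 861.950.
dQ/dP = −10P = -111.
ε = (dQ/dP)(P/Q) = (-111)(11.1/861.950).
|ε| > 1, so demand is elastic at this price.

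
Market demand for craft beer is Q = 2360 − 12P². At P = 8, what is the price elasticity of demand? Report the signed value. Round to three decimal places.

At P = 8, Q = 1592.
dQ/dP = −24P = -192.
ε = (dQ/dP)(P/Q) = (-192)(8/1592).

-0.965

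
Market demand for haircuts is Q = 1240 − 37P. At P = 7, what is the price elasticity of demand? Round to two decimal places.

At P = 7, Q = 981.
dQ/dP = −37.
ε = (dQ/dP)(P/Q) = (-37)(7/981).
|ε| < 1, so demand is inelastic at this price.

-0.26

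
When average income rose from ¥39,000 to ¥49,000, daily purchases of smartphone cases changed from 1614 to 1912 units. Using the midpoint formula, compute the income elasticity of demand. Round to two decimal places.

ΔQ = 298, ΔI = 10000. Midpoints: Ī = 44,000, Q̄ = 1763.0.
ε_I = (ΔQ/ΔI)(Ī/Q̄) = (298/10000)(44000/1763.0).
ε_I > 0, so the good is normal.

0.74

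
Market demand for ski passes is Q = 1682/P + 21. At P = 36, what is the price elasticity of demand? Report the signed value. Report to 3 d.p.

At P = 36, Q = 67.722.
dQ/dP = −1682/P² = -1.298.
ε = (dQ/dP)(P/Q) = (-1.298)(36/67.722).

-0.690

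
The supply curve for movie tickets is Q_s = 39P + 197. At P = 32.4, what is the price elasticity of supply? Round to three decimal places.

At P = 32.4, Q_s = 1460.60.
dQ_s/dP = 39.
ε_s = (dQ_s/dP)(P/Q_s) = (39)(32.4/1460.60).

0.865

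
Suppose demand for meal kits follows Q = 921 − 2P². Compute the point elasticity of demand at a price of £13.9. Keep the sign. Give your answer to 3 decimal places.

At P = 13.9, Q = 534.580.
dQ/dP = −4P = -55.600.
ε = (dQ/dP)(P/Q) = (-55.600)(13.9/534.580).

-1.446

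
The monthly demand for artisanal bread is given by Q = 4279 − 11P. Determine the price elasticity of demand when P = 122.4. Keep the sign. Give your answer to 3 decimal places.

-0.459

At P = 122.4, Q = 2932.600.
dQ/dP = −11.
ε = (dQ/dP)(P/Q) = (-11)(122.4/2932.600).
|ε| < 1, so demand is inelastic at this price.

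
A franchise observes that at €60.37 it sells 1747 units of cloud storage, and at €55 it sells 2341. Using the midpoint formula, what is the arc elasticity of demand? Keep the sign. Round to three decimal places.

-3.122

ΔQ = 2341 − 1747 = 594; ΔP = 55 − 60.37 = -5.37.
Midpoints: P̄ = 57.69, Q̄ = 2044.0.
ε = (ΔQ/ΔP)(P̄/Q̄) = (594/-5.37)(57.69/2044.0).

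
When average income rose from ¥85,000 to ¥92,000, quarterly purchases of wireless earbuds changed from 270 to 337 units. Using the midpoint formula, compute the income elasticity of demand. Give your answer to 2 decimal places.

2.79

ΔQ = 67, ΔI = 7000. Midpoints: Ī = 88,500, Q̄ = 303.5.
ε_I = (ΔQ/ΔI)(Ī/Q̄) = (67/7000)(88500/303.5).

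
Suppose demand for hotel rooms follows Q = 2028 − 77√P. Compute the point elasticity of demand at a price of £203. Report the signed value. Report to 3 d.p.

-0.589

At P = 203, Q = 930.919.
dQ/dP = −77/(2√P) = -2.702.
ε = (dQ/dP)(P/Q) = (-2.702)(203/930.919).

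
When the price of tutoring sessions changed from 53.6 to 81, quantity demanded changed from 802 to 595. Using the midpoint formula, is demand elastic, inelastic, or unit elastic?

Arc ε ≈ -0.728.
|ε| = 0.73 < 1.

inelastic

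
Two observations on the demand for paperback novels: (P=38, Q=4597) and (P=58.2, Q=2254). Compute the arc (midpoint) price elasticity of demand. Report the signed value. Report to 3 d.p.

-1.629

ΔQ = 2254 − 4597 = -2343; ΔP = 58.2 − 38 = 20.2.
Midpoints: P̄ = 48.10, Q̄ = 3425.5.
ε = (ΔQ/ΔP)(P̄/Q̄) = (-2343/20.2)(48.10/3425.5).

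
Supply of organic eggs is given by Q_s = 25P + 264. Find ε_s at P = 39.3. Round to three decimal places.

0.788

At P = 39.3, Q_s = 1246.50.
dQ_s/dP = 25.
ε_s = (dQ_s/dP)(P/Q_s) = (25)(39.3/1246.50).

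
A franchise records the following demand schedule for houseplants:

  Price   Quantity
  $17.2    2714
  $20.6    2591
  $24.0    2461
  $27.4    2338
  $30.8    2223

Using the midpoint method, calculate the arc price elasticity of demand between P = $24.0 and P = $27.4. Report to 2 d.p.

At P = 24.0, Q = 2461; at P = 27.4, Q = 2338.
ΔQ = -123, ΔP = 3.4. Midpoints: P̄ = 25.70, Q̄ = 2399.5.
ε = (ΔQ/ΔP)(P̄/Q̄) = (-123/3.4)(25.70/2399.5).

-0.39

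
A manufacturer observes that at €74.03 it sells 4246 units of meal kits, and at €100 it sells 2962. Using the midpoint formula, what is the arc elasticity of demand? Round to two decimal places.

-1.19

ΔQ = 2962 − 4246 = -1284; ΔP = 100 − 74.03 = 25.97.
Midpoints: P̄ = 87.02, Q̄ = 3604.0.
ε = (ΔQ/ΔP)(P̄/Q̄) = (-1284/25.97)(87.02/3604.0).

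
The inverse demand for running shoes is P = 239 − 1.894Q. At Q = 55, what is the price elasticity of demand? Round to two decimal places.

-1.29

At Q = 55, P = 239 − 1.894(55) = 134.83.
dP/dQ = −1.894, so dQ/dP = 1/(−1.894) = -0.528.
ε = (dQ/dP)(P/Q) = (-0.528)(134.83/55).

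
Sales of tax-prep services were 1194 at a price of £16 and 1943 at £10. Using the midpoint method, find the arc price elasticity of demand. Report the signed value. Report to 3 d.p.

-1.035

ΔQ = 1943 − 1194 = 749; ΔP = 10 − 16 = -6.
Midpoints: P̄ = 13.00, Q̄ = 1568.5.
ε = (ΔQ/ΔP)(P̄/Q̄) = (749/-6)(13.00/1568.5).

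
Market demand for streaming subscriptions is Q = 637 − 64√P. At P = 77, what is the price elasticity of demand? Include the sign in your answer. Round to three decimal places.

-3.724

At P = 77, Q = 75.402.
dQ/dP = −64/(2√P) = -3.647.
ε = (dQ/dP)(P/Q) = (-3.647)(77/75.402).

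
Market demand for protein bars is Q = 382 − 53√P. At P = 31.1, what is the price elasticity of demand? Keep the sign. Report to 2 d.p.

-1.71

At P = 31.1, Q = 86.433.
dQ/dP = −53/(2√P) = -4.752.
ε = (dQ/dP)(P/Q) = (-4.752)(31.1/86.433).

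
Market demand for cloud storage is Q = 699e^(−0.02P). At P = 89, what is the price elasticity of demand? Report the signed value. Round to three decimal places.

-1.780

At P = 89, Q = 117.878.
dQ/dP = −0.02·699e^(−0.02P) = −0.02Q = -2.358.
ε = (dQ/dP)(P/Q) = (-2.358)(89/117.878).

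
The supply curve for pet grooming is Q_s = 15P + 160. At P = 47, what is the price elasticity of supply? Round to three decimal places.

0.815

At P = 47, Q_s = 865.
dQ_s/dP = 15.
ε_s = (dQ_s/dP)(P/Q_s) = (15)(47/865).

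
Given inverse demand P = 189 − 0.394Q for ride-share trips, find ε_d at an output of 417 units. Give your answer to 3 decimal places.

At Q = 417, P = 189 − 0.394(417) = 24.70.
dP/dQ = −0.394, so dQ/dP = 1/(−0.394) = -2.538.
ε = (dQ/dP)(P/Q) = (-2.538)(24.70/417).

-0.150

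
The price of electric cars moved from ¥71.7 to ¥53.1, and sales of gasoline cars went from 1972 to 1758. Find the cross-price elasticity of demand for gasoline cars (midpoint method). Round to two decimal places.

0.38

ΔQ_x = 1758 − 1972 = -214; ΔP_y = 53.1 − 71.7 = -18.6.
Midpoints: P̄_y = 62.40, Q̄_x = 1865.0.
ε_xy = (ΔQ_x/ΔP_y)(P̄_y/Q̄_x) = (-214/-18.6)(62.40/1865.0).
ε_xy > 0, so the goods are substitutes.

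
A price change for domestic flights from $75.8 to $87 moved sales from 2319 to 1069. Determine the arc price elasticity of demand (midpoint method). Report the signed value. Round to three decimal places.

-5.363

ΔQ = 1069 − 2319 = -1250; ΔP = 87 − 75.8 = 11.2.
Midpoints: P̄ = 81.40, Q̄ = 1694.0.
ε = (ΔQ/ΔP)(P̄/Q̄) = (-1250/11.2)(81.40/1694.0).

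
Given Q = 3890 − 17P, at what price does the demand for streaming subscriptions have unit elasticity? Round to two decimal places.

For linear demand Q = a − bP, ε = −bP/(a − bP). |ε| = 1 when bP = a − bP, i.e. P = a/(2b).
P = 3890/(2·17) = 3890/34 = 114.4118.

114.41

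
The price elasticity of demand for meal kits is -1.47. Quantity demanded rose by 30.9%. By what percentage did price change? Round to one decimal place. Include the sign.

%ΔP ≈ %ΔQ / ε = (30.9%)/(-1.47) = -21.02%.

-21.0%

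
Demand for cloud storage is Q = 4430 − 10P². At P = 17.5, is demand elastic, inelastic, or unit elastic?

Q = 1367.500, dQ/dP = -350.
ε = (dQ/dP)(P/Q) ≈ -4.479.
|ε| = 4.48 > 1.

elastic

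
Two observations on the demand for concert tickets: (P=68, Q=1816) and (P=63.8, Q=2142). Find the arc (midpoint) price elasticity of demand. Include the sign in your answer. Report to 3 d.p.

ΔQ = 2142 − 1816 = 326; ΔP = 63.8 − 68 = -4.2.
Midpoints: P̄ = 65.90, Q̄ = 1979.0.
ε = (ΔQ/ΔP)(P̄/Q̄) = (326/-4.2)(65.90/1979.0).

-2.585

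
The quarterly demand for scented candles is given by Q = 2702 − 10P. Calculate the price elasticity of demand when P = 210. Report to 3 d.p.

At P = 210, Q = 602.
dQ/dP = −10.
ε = (dQ/dP)(P/Q) = (-10)(210/602).

-3.488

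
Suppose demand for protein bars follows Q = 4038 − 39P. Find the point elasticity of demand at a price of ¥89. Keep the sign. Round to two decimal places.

-6.12

At P = 89, Q = 567.
dQ/dP = −39.
ε = (dQ/dP)(P/Q) = (-39)(89/567).
|ε| > 1, so demand is elastic at this price.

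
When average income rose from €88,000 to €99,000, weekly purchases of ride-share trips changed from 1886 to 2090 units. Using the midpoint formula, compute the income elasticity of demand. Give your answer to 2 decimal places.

0.87

ΔQ = 204, ΔI = 11000. Midpoints: Ī = 93,500, Q̄ = 1988.0.
ε_I = (ΔQ/ΔI)(Ī/Q̄) = (204/11000)(93500/1988.0).
ε_I > 0, so the good is normal.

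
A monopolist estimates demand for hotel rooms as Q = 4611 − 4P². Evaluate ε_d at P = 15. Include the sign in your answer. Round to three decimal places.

-0.485

At P = 15, Q = 3711.
dQ/dP = −8P = -120.
ε = (dQ/dP)(P/Q) = (-120)(15/3711).
|ε| < 1, so demand is inelastic at this price.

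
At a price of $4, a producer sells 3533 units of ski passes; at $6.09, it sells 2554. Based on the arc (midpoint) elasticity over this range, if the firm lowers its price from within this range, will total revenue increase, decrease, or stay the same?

decrease

Arc ε = (-979/2.09)(5.04/3043.5) ≈ -0.776.
|ε| = 0.78 < 1, so demand is inelastic. A price cut therefore reduces total revenue.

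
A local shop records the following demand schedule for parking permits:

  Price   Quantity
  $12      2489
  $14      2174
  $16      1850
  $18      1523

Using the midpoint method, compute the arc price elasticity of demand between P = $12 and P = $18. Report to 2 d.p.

At P = 12, Q = 2489; at P = 18, Q = 1523.
ΔQ = -966, ΔP = 6. Midpoints: P̄ = 15.00, Q̄ = 2006.0.
ε = (ΔQ/ΔP)(P̄/Q̄) = (-966/6)(15.00/2006.0).

-1.20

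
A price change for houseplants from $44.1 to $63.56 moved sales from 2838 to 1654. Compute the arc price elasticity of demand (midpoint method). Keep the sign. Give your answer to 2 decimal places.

ΔQ = 1654 − 2838 = -1184; ΔP = 63.56 − 44.1 = 19.46.
Midpoints: P̄ = 53.83, Q̄ = 2246.0.
ε = (ΔQ/ΔP)(P̄/Q̄) = (-1184/19.46)(53.83/2246.0).

-1.46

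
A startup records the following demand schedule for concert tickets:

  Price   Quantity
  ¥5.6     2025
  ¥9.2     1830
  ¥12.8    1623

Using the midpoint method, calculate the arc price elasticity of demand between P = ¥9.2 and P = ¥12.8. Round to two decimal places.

At P = 9.2, Q = 1830; at P = 12.8, Q = 1623.
ΔQ = -207, ΔP = 3.6. Midpoints: P̄ = 11.00, Q̄ = 1726.5.
ε = (ΔQ/ΔP)(P̄/Q̄) = (-207/3.6)(11.00/1726.5).

-0.37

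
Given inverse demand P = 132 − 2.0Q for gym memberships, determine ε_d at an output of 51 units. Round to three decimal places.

-0.294

At Q = 51, P = 132 − 2.0(51) = 30.00.
dP/dQ = −2.0, so dQ/dP = 1/(−2.0) = -0.500.
ε = (dQ/dP)(P/Q) = (-0.500)(30.00/51).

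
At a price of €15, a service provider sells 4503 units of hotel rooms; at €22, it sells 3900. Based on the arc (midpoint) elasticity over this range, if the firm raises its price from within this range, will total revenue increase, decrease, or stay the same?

increase

Arc ε = (-603/7)(18.50/4201.5) ≈ -0.379.
|ε| = 0.38 < 1, so demand is inelastic. A price rise therefore raises total revenue.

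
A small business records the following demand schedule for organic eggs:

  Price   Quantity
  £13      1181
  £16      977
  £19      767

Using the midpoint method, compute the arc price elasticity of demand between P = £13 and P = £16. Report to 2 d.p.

At P = 13, Q = 1181; at P = 16, Q = 977.
ΔQ = -204, ΔP = 3. Midpoints: P̄ = 14.50, Q̄ = 1079.0.
ε = (ΔQ/ΔP)(P̄/Q̄) = (-204/3)(14.50/1079.0).

-0.91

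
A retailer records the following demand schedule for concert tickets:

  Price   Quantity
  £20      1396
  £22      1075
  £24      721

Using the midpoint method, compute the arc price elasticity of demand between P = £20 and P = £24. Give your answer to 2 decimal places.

-3.51

At P = 20, Q = 1396; at P = 24, Q = 721.
ΔQ = -675, ΔP = 4. Midpoints: P̄ = 22.00, Q̄ = 1058.5.
ε = (ΔQ/ΔP)(P̄/Q̄) = (-675/4)(22.00/1058.5).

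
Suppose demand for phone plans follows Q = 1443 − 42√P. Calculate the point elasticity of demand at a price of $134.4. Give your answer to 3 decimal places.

-0.255

At P = 134.4, Q = 956.090.
dQ/dP = −42/(2√P) = -1.811.
ε = (dQ/dP)(P/Q) = (-1.811)(134.4/956.090).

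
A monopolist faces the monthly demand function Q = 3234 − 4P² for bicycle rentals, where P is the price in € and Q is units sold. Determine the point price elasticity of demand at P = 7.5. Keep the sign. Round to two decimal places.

-0.15

At P = 7.5, Q = 3009.
dQ/dP = −8P = -60.
ε = (dQ/dP)(P/Q) = (-60)(7.5/3009).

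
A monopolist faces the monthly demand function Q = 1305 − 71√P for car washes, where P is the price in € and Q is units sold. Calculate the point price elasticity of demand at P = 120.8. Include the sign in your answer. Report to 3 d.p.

-0.744

At P = 120.8, Q = 524.646.
dQ/dP = −71/(2√P) = -3.230.
ε = (dQ/dP)(P/Q) = (-3.230)(120.8/524.646).
|ε| < 1, so demand is inelastic at this price.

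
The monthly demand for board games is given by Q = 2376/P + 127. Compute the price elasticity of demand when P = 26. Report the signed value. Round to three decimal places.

-0.418

At P = 26, Q = 218.385.
dQ/dP = −2376/P² = -3.515.
ε = (dQ/dP)(P/Q) = (-3.515)(26/218.385).
|ε| < 1, so demand is inelastic at this price.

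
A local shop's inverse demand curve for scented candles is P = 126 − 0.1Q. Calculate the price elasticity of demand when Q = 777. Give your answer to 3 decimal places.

At Q = 777, P = 126 − 0.1(777) = 48.30.
dP/dQ = −0.1, so dQ/dP = 1/(−0.1) = -10.000.
ε = (dQ/dP)(P/Q) = (-10.000)(48.30/777).

-0.622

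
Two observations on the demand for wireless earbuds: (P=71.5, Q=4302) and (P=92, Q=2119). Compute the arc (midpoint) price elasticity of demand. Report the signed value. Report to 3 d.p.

ΔQ = 2119 − 4302 = -2183; ΔP = 92 − 71.5 = 20.5.
Midpoints: P̄ = 81.75, Q̄ = 3210.5.
ε = (ΔQ/ΔP)(P̄/Q̄) = (-2183/20.5)(81.75/3210.5).

-2.712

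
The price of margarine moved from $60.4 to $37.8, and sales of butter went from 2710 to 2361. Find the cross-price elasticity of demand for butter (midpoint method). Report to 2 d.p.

0.30

ΔQ_x = 2361 − 2710 = -349; ΔP_y = 37.8 − 60.4 = -22.6.
Midpoints: P̄_y = 49.10, Q̄_x = 2535.5.
ε_xy = (ΔQ_x/ΔP_y)(P̄_y/Q̄_x) = (-349/-22.6)(49.10/2535.5).
ε_xy > 0, so the goods are substitutes.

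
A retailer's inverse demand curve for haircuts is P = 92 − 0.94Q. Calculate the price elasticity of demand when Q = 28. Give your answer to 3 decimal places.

At Q = 28, P = 92 − 0.94(28) = 65.68.
dP/dQ = −0.94, so dQ/dP = 1/(−0.94) = -1.064.
ε = (dQ/dP)(P/Q) = (-1.064)(65.68/28).

-2.495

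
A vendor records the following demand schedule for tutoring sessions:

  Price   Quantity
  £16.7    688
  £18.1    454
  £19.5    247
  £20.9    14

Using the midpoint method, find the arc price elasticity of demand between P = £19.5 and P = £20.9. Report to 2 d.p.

At P = 19.5, Q = 247; at P = 20.9, Q = 14.
ΔQ = -233, ΔP = 1.4. Midpoints: P̄ = 20.20, Q̄ = 130.5.
ε = (ΔQ/ΔP)(P̄/Q̄) = (-233/1.4)(20.20/130.5).

-25.76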